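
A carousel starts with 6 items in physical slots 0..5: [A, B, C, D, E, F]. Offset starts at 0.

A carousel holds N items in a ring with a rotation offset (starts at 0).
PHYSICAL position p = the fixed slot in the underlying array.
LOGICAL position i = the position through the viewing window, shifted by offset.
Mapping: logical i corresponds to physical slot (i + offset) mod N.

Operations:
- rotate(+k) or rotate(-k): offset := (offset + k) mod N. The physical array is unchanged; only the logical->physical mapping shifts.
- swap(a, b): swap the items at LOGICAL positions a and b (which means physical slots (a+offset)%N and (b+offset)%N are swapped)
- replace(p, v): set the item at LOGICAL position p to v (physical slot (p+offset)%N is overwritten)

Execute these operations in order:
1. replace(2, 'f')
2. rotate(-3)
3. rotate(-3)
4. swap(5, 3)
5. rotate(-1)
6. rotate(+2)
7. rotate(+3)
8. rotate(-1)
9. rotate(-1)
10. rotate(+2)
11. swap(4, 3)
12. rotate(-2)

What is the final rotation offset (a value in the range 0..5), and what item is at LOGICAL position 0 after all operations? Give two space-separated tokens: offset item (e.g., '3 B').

After op 1 (replace(2, 'f')): offset=0, physical=[A,B,f,D,E,F], logical=[A,B,f,D,E,F]
After op 2 (rotate(-3)): offset=3, physical=[A,B,f,D,E,F], logical=[D,E,F,A,B,f]
After op 3 (rotate(-3)): offset=0, physical=[A,B,f,D,E,F], logical=[A,B,f,D,E,F]
After op 4 (swap(5, 3)): offset=0, physical=[A,B,f,F,E,D], logical=[A,B,f,F,E,D]
After op 5 (rotate(-1)): offset=5, physical=[A,B,f,F,E,D], logical=[D,A,B,f,F,E]
After op 6 (rotate(+2)): offset=1, physical=[A,B,f,F,E,D], logical=[B,f,F,E,D,A]
After op 7 (rotate(+3)): offset=4, physical=[A,B,f,F,E,D], logical=[E,D,A,B,f,F]
After op 8 (rotate(-1)): offset=3, physical=[A,B,f,F,E,D], logical=[F,E,D,A,B,f]
After op 9 (rotate(-1)): offset=2, physical=[A,B,f,F,E,D], logical=[f,F,E,D,A,B]
After op 10 (rotate(+2)): offset=4, physical=[A,B,f,F,E,D], logical=[E,D,A,B,f,F]
After op 11 (swap(4, 3)): offset=4, physical=[A,f,B,F,E,D], logical=[E,D,A,f,B,F]
After op 12 (rotate(-2)): offset=2, physical=[A,f,B,F,E,D], logical=[B,F,E,D,A,f]

Answer: 2 B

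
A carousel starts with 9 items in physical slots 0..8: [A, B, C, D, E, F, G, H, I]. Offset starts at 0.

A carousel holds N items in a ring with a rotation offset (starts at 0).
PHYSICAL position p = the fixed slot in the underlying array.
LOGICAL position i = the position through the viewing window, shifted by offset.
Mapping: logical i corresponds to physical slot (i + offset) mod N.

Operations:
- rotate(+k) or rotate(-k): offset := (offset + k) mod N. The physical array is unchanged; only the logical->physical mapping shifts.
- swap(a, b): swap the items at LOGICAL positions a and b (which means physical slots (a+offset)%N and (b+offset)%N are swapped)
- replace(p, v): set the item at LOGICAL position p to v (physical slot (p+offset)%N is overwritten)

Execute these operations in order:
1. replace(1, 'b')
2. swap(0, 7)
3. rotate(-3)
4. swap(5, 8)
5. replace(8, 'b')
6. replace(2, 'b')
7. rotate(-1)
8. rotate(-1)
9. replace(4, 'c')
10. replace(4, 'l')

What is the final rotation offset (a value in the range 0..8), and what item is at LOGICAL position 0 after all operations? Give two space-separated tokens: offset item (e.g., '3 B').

Answer: 4 E

Derivation:
After op 1 (replace(1, 'b')): offset=0, physical=[A,b,C,D,E,F,G,H,I], logical=[A,b,C,D,E,F,G,H,I]
After op 2 (swap(0, 7)): offset=0, physical=[H,b,C,D,E,F,G,A,I], logical=[H,b,C,D,E,F,G,A,I]
After op 3 (rotate(-3)): offset=6, physical=[H,b,C,D,E,F,G,A,I], logical=[G,A,I,H,b,C,D,E,F]
After op 4 (swap(5, 8)): offset=6, physical=[H,b,F,D,E,C,G,A,I], logical=[G,A,I,H,b,F,D,E,C]
After op 5 (replace(8, 'b')): offset=6, physical=[H,b,F,D,E,b,G,A,I], logical=[G,A,I,H,b,F,D,E,b]
After op 6 (replace(2, 'b')): offset=6, physical=[H,b,F,D,E,b,G,A,b], logical=[G,A,b,H,b,F,D,E,b]
After op 7 (rotate(-1)): offset=5, physical=[H,b,F,D,E,b,G,A,b], logical=[b,G,A,b,H,b,F,D,E]
After op 8 (rotate(-1)): offset=4, physical=[H,b,F,D,E,b,G,A,b], logical=[E,b,G,A,b,H,b,F,D]
After op 9 (replace(4, 'c')): offset=4, physical=[H,b,F,D,E,b,G,A,c], logical=[E,b,G,A,c,H,b,F,D]
After op 10 (replace(4, 'l')): offset=4, physical=[H,b,F,D,E,b,G,A,l], logical=[E,b,G,A,l,H,b,F,D]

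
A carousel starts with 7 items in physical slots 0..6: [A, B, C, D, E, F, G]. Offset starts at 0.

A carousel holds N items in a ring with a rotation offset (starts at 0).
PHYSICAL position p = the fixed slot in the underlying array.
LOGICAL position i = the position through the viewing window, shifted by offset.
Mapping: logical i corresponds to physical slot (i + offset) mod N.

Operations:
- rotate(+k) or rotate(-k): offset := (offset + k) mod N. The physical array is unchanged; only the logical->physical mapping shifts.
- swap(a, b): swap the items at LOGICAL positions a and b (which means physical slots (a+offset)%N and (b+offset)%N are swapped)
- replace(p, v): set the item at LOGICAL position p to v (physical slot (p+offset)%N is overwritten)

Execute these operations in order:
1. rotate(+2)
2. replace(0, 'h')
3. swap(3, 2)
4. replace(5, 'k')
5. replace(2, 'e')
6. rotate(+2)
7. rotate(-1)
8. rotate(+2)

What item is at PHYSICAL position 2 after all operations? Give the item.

Answer: h

Derivation:
After op 1 (rotate(+2)): offset=2, physical=[A,B,C,D,E,F,G], logical=[C,D,E,F,G,A,B]
After op 2 (replace(0, 'h')): offset=2, physical=[A,B,h,D,E,F,G], logical=[h,D,E,F,G,A,B]
After op 3 (swap(3, 2)): offset=2, physical=[A,B,h,D,F,E,G], logical=[h,D,F,E,G,A,B]
After op 4 (replace(5, 'k')): offset=2, physical=[k,B,h,D,F,E,G], logical=[h,D,F,E,G,k,B]
After op 5 (replace(2, 'e')): offset=2, physical=[k,B,h,D,e,E,G], logical=[h,D,e,E,G,k,B]
After op 6 (rotate(+2)): offset=4, physical=[k,B,h,D,e,E,G], logical=[e,E,G,k,B,h,D]
After op 7 (rotate(-1)): offset=3, physical=[k,B,h,D,e,E,G], logical=[D,e,E,G,k,B,h]
After op 8 (rotate(+2)): offset=5, physical=[k,B,h,D,e,E,G], logical=[E,G,k,B,h,D,e]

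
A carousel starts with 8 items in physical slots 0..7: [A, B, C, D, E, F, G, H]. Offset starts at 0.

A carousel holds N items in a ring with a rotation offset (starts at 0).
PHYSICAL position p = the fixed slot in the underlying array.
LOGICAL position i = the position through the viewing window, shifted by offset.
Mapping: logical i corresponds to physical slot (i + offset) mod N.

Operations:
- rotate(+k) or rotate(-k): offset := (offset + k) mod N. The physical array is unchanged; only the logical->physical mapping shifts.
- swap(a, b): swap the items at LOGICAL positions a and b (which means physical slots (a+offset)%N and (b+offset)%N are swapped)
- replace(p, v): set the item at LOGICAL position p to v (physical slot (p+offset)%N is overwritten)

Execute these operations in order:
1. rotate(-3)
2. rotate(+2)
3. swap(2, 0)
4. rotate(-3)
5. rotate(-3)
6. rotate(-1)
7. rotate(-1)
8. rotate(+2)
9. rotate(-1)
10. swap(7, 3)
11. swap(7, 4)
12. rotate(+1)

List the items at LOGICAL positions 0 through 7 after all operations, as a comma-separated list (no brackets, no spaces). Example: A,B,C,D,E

After op 1 (rotate(-3)): offset=5, physical=[A,B,C,D,E,F,G,H], logical=[F,G,H,A,B,C,D,E]
After op 2 (rotate(+2)): offset=7, physical=[A,B,C,D,E,F,G,H], logical=[H,A,B,C,D,E,F,G]
After op 3 (swap(2, 0)): offset=7, physical=[A,H,C,D,E,F,G,B], logical=[B,A,H,C,D,E,F,G]
After op 4 (rotate(-3)): offset=4, physical=[A,H,C,D,E,F,G,B], logical=[E,F,G,B,A,H,C,D]
After op 5 (rotate(-3)): offset=1, physical=[A,H,C,D,E,F,G,B], logical=[H,C,D,E,F,G,B,A]
After op 6 (rotate(-1)): offset=0, physical=[A,H,C,D,E,F,G,B], logical=[A,H,C,D,E,F,G,B]
After op 7 (rotate(-1)): offset=7, physical=[A,H,C,D,E,F,G,B], logical=[B,A,H,C,D,E,F,G]
After op 8 (rotate(+2)): offset=1, physical=[A,H,C,D,E,F,G,B], logical=[H,C,D,E,F,G,B,A]
After op 9 (rotate(-1)): offset=0, physical=[A,H,C,D,E,F,G,B], logical=[A,H,C,D,E,F,G,B]
After op 10 (swap(7, 3)): offset=0, physical=[A,H,C,B,E,F,G,D], logical=[A,H,C,B,E,F,G,D]
After op 11 (swap(7, 4)): offset=0, physical=[A,H,C,B,D,F,G,E], logical=[A,H,C,B,D,F,G,E]
After op 12 (rotate(+1)): offset=1, physical=[A,H,C,B,D,F,G,E], logical=[H,C,B,D,F,G,E,A]

Answer: H,C,B,D,F,G,E,A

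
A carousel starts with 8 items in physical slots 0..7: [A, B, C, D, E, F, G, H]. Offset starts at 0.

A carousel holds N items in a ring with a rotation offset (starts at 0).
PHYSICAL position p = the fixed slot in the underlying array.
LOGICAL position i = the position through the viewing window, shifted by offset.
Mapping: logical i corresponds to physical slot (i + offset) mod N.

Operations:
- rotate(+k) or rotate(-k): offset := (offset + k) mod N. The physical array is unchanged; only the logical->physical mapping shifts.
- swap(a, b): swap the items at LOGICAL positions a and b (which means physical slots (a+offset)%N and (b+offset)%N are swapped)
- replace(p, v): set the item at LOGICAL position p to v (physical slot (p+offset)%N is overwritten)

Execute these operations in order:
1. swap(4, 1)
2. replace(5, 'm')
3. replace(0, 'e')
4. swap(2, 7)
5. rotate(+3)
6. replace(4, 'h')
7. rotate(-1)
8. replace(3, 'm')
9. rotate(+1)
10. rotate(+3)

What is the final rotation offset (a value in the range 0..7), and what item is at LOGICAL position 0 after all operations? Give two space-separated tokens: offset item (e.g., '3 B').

After op 1 (swap(4, 1)): offset=0, physical=[A,E,C,D,B,F,G,H], logical=[A,E,C,D,B,F,G,H]
After op 2 (replace(5, 'm')): offset=0, physical=[A,E,C,D,B,m,G,H], logical=[A,E,C,D,B,m,G,H]
After op 3 (replace(0, 'e')): offset=0, physical=[e,E,C,D,B,m,G,H], logical=[e,E,C,D,B,m,G,H]
After op 4 (swap(2, 7)): offset=0, physical=[e,E,H,D,B,m,G,C], logical=[e,E,H,D,B,m,G,C]
After op 5 (rotate(+3)): offset=3, physical=[e,E,H,D,B,m,G,C], logical=[D,B,m,G,C,e,E,H]
After op 6 (replace(4, 'h')): offset=3, physical=[e,E,H,D,B,m,G,h], logical=[D,B,m,G,h,e,E,H]
After op 7 (rotate(-1)): offset=2, physical=[e,E,H,D,B,m,G,h], logical=[H,D,B,m,G,h,e,E]
After op 8 (replace(3, 'm')): offset=2, physical=[e,E,H,D,B,m,G,h], logical=[H,D,B,m,G,h,e,E]
After op 9 (rotate(+1)): offset=3, physical=[e,E,H,D,B,m,G,h], logical=[D,B,m,G,h,e,E,H]
After op 10 (rotate(+3)): offset=6, physical=[e,E,H,D,B,m,G,h], logical=[G,h,e,E,H,D,B,m]

Answer: 6 G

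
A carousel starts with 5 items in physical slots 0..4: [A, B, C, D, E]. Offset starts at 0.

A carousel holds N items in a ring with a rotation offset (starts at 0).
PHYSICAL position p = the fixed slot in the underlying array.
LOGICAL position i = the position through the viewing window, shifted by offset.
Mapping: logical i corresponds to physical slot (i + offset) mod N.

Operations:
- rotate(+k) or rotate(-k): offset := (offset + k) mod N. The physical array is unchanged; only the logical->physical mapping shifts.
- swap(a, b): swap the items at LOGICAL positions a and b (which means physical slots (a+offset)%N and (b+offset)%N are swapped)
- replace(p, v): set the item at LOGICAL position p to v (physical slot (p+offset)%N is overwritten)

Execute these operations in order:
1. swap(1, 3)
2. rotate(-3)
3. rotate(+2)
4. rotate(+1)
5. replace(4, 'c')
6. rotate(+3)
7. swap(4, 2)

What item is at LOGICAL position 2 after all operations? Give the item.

Answer: C

Derivation:
After op 1 (swap(1, 3)): offset=0, physical=[A,D,C,B,E], logical=[A,D,C,B,E]
After op 2 (rotate(-3)): offset=2, physical=[A,D,C,B,E], logical=[C,B,E,A,D]
After op 3 (rotate(+2)): offset=4, physical=[A,D,C,B,E], logical=[E,A,D,C,B]
After op 4 (rotate(+1)): offset=0, physical=[A,D,C,B,E], logical=[A,D,C,B,E]
After op 5 (replace(4, 'c')): offset=0, physical=[A,D,C,B,c], logical=[A,D,C,B,c]
After op 6 (rotate(+3)): offset=3, physical=[A,D,C,B,c], logical=[B,c,A,D,C]
After op 7 (swap(4, 2)): offset=3, physical=[C,D,A,B,c], logical=[B,c,C,D,A]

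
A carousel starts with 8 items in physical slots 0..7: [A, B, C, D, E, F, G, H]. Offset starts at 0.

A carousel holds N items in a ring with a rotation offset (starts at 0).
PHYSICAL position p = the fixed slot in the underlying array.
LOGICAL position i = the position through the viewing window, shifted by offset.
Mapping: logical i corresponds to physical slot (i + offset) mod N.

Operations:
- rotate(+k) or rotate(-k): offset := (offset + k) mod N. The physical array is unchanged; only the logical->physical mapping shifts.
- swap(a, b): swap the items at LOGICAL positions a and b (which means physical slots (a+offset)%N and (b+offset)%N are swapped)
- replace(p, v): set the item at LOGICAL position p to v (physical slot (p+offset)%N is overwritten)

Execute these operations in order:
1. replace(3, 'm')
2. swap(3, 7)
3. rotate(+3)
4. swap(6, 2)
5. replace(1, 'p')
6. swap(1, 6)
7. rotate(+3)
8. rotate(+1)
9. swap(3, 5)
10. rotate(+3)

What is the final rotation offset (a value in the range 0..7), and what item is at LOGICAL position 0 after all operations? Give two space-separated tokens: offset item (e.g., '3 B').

Answer: 2 F

Derivation:
After op 1 (replace(3, 'm')): offset=0, physical=[A,B,C,m,E,F,G,H], logical=[A,B,C,m,E,F,G,H]
After op 2 (swap(3, 7)): offset=0, physical=[A,B,C,H,E,F,G,m], logical=[A,B,C,H,E,F,G,m]
After op 3 (rotate(+3)): offset=3, physical=[A,B,C,H,E,F,G,m], logical=[H,E,F,G,m,A,B,C]
After op 4 (swap(6, 2)): offset=3, physical=[A,F,C,H,E,B,G,m], logical=[H,E,B,G,m,A,F,C]
After op 5 (replace(1, 'p')): offset=3, physical=[A,F,C,H,p,B,G,m], logical=[H,p,B,G,m,A,F,C]
After op 6 (swap(1, 6)): offset=3, physical=[A,p,C,H,F,B,G,m], logical=[H,F,B,G,m,A,p,C]
After op 7 (rotate(+3)): offset=6, physical=[A,p,C,H,F,B,G,m], logical=[G,m,A,p,C,H,F,B]
After op 8 (rotate(+1)): offset=7, physical=[A,p,C,H,F,B,G,m], logical=[m,A,p,C,H,F,B,G]
After op 9 (swap(3, 5)): offset=7, physical=[A,p,F,H,C,B,G,m], logical=[m,A,p,F,H,C,B,G]
After op 10 (rotate(+3)): offset=2, physical=[A,p,F,H,C,B,G,m], logical=[F,H,C,B,G,m,A,p]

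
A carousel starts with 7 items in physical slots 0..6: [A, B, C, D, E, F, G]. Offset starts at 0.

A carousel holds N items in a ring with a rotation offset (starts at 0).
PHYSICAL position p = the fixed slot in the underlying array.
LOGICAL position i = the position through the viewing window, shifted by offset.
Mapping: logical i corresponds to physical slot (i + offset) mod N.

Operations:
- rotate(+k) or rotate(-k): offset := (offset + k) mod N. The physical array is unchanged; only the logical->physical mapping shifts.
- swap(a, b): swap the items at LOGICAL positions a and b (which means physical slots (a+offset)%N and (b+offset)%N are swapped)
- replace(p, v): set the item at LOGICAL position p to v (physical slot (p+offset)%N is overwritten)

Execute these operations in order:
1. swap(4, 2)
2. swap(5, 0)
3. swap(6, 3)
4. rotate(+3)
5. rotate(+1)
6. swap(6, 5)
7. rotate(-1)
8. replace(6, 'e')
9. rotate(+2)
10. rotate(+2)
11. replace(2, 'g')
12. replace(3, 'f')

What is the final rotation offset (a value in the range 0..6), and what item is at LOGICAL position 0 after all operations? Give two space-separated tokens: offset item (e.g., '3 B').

After op 1 (swap(4, 2)): offset=0, physical=[A,B,E,D,C,F,G], logical=[A,B,E,D,C,F,G]
After op 2 (swap(5, 0)): offset=0, physical=[F,B,E,D,C,A,G], logical=[F,B,E,D,C,A,G]
After op 3 (swap(6, 3)): offset=0, physical=[F,B,E,G,C,A,D], logical=[F,B,E,G,C,A,D]
After op 4 (rotate(+3)): offset=3, physical=[F,B,E,G,C,A,D], logical=[G,C,A,D,F,B,E]
After op 5 (rotate(+1)): offset=4, physical=[F,B,E,G,C,A,D], logical=[C,A,D,F,B,E,G]
After op 6 (swap(6, 5)): offset=4, physical=[F,B,G,E,C,A,D], logical=[C,A,D,F,B,G,E]
After op 7 (rotate(-1)): offset=3, physical=[F,B,G,E,C,A,D], logical=[E,C,A,D,F,B,G]
After op 8 (replace(6, 'e')): offset=3, physical=[F,B,e,E,C,A,D], logical=[E,C,A,D,F,B,e]
After op 9 (rotate(+2)): offset=5, physical=[F,B,e,E,C,A,D], logical=[A,D,F,B,e,E,C]
After op 10 (rotate(+2)): offset=0, physical=[F,B,e,E,C,A,D], logical=[F,B,e,E,C,A,D]
After op 11 (replace(2, 'g')): offset=0, physical=[F,B,g,E,C,A,D], logical=[F,B,g,E,C,A,D]
After op 12 (replace(3, 'f')): offset=0, physical=[F,B,g,f,C,A,D], logical=[F,B,g,f,C,A,D]

Answer: 0 F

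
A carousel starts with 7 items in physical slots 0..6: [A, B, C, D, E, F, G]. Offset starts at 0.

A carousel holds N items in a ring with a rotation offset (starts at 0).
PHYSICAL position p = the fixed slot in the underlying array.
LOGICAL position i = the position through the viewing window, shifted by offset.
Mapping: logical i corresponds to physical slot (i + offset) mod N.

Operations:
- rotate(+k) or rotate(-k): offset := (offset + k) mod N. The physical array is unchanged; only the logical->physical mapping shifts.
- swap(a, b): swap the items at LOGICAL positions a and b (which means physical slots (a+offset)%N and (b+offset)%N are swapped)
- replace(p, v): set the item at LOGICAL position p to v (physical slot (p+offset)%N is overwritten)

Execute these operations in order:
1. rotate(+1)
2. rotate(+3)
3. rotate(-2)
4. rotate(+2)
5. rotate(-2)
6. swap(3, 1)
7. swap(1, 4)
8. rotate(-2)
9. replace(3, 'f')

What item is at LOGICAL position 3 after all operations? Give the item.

After op 1 (rotate(+1)): offset=1, physical=[A,B,C,D,E,F,G], logical=[B,C,D,E,F,G,A]
After op 2 (rotate(+3)): offset=4, physical=[A,B,C,D,E,F,G], logical=[E,F,G,A,B,C,D]
After op 3 (rotate(-2)): offset=2, physical=[A,B,C,D,E,F,G], logical=[C,D,E,F,G,A,B]
After op 4 (rotate(+2)): offset=4, physical=[A,B,C,D,E,F,G], logical=[E,F,G,A,B,C,D]
After op 5 (rotate(-2)): offset=2, physical=[A,B,C,D,E,F,G], logical=[C,D,E,F,G,A,B]
After op 6 (swap(3, 1)): offset=2, physical=[A,B,C,F,E,D,G], logical=[C,F,E,D,G,A,B]
After op 7 (swap(1, 4)): offset=2, physical=[A,B,C,G,E,D,F], logical=[C,G,E,D,F,A,B]
After op 8 (rotate(-2)): offset=0, physical=[A,B,C,G,E,D,F], logical=[A,B,C,G,E,D,F]
After op 9 (replace(3, 'f')): offset=0, physical=[A,B,C,f,E,D,F], logical=[A,B,C,f,E,D,F]

Answer: f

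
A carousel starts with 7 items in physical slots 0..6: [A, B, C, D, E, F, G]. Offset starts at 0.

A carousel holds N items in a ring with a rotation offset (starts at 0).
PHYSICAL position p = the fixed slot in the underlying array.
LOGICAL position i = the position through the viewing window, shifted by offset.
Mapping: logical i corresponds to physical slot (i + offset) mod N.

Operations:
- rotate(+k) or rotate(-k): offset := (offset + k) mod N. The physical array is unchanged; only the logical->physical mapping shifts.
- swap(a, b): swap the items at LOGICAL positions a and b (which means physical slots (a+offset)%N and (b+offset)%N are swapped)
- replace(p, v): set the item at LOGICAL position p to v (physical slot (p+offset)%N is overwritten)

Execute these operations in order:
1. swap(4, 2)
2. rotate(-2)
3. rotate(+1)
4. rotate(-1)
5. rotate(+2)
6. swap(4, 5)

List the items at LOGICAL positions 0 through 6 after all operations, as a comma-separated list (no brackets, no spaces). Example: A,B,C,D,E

After op 1 (swap(4, 2)): offset=0, physical=[A,B,E,D,C,F,G], logical=[A,B,E,D,C,F,G]
After op 2 (rotate(-2)): offset=5, physical=[A,B,E,D,C,F,G], logical=[F,G,A,B,E,D,C]
After op 3 (rotate(+1)): offset=6, physical=[A,B,E,D,C,F,G], logical=[G,A,B,E,D,C,F]
After op 4 (rotate(-1)): offset=5, physical=[A,B,E,D,C,F,G], logical=[F,G,A,B,E,D,C]
After op 5 (rotate(+2)): offset=0, physical=[A,B,E,D,C,F,G], logical=[A,B,E,D,C,F,G]
After op 6 (swap(4, 5)): offset=0, physical=[A,B,E,D,F,C,G], logical=[A,B,E,D,F,C,G]

Answer: A,B,E,D,F,C,G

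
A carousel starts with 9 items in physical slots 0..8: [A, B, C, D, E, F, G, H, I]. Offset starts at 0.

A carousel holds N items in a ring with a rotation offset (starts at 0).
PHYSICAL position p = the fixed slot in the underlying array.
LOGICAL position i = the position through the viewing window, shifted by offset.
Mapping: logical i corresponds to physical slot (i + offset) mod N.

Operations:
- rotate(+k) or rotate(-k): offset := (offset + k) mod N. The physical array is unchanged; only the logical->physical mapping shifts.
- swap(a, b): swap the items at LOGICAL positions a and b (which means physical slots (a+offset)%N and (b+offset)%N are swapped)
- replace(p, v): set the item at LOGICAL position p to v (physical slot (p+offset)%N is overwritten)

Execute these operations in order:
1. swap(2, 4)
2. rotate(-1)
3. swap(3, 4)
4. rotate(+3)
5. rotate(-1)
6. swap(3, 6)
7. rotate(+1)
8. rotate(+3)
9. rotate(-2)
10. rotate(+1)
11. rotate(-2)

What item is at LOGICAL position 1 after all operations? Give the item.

After op 1 (swap(2, 4)): offset=0, physical=[A,B,E,D,C,F,G,H,I], logical=[A,B,E,D,C,F,G,H,I]
After op 2 (rotate(-1)): offset=8, physical=[A,B,E,D,C,F,G,H,I], logical=[I,A,B,E,D,C,F,G,H]
After op 3 (swap(3, 4)): offset=8, physical=[A,B,D,E,C,F,G,H,I], logical=[I,A,B,D,E,C,F,G,H]
After op 4 (rotate(+3)): offset=2, physical=[A,B,D,E,C,F,G,H,I], logical=[D,E,C,F,G,H,I,A,B]
After op 5 (rotate(-1)): offset=1, physical=[A,B,D,E,C,F,G,H,I], logical=[B,D,E,C,F,G,H,I,A]
After op 6 (swap(3, 6)): offset=1, physical=[A,B,D,E,H,F,G,C,I], logical=[B,D,E,H,F,G,C,I,A]
After op 7 (rotate(+1)): offset=2, physical=[A,B,D,E,H,F,G,C,I], logical=[D,E,H,F,G,C,I,A,B]
After op 8 (rotate(+3)): offset=5, physical=[A,B,D,E,H,F,G,C,I], logical=[F,G,C,I,A,B,D,E,H]
After op 9 (rotate(-2)): offset=3, physical=[A,B,D,E,H,F,G,C,I], logical=[E,H,F,G,C,I,A,B,D]
After op 10 (rotate(+1)): offset=4, physical=[A,B,D,E,H,F,G,C,I], logical=[H,F,G,C,I,A,B,D,E]
After op 11 (rotate(-2)): offset=2, physical=[A,B,D,E,H,F,G,C,I], logical=[D,E,H,F,G,C,I,A,B]

Answer: E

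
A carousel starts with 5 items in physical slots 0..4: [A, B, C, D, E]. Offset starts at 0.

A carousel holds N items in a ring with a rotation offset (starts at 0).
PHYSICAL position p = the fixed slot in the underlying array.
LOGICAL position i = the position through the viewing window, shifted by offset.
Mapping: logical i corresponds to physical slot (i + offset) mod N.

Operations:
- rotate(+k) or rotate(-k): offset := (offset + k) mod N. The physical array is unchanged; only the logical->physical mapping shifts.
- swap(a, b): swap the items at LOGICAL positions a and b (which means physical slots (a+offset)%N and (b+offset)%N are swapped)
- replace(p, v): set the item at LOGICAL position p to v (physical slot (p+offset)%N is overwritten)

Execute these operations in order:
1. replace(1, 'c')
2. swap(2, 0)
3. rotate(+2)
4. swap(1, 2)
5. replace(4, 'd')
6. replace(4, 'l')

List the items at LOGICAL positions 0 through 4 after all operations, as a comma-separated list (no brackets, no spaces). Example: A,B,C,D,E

After op 1 (replace(1, 'c')): offset=0, physical=[A,c,C,D,E], logical=[A,c,C,D,E]
After op 2 (swap(2, 0)): offset=0, physical=[C,c,A,D,E], logical=[C,c,A,D,E]
After op 3 (rotate(+2)): offset=2, physical=[C,c,A,D,E], logical=[A,D,E,C,c]
After op 4 (swap(1, 2)): offset=2, physical=[C,c,A,E,D], logical=[A,E,D,C,c]
After op 5 (replace(4, 'd')): offset=2, physical=[C,d,A,E,D], logical=[A,E,D,C,d]
After op 6 (replace(4, 'l')): offset=2, physical=[C,l,A,E,D], logical=[A,E,D,C,l]

Answer: A,E,D,C,l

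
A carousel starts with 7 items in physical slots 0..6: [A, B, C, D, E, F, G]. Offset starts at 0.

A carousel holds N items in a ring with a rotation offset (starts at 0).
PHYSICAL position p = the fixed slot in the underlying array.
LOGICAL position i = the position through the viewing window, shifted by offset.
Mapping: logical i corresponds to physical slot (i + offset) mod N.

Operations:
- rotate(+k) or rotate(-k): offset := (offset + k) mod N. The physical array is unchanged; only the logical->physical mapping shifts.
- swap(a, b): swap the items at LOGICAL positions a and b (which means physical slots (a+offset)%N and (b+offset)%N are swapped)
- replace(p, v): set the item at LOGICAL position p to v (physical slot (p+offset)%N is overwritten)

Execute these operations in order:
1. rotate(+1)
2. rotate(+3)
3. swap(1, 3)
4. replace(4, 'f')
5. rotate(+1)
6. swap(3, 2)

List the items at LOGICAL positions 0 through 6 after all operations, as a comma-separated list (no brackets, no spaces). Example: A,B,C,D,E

Answer: A,G,f,F,C,D,E

Derivation:
After op 1 (rotate(+1)): offset=1, physical=[A,B,C,D,E,F,G], logical=[B,C,D,E,F,G,A]
After op 2 (rotate(+3)): offset=4, physical=[A,B,C,D,E,F,G], logical=[E,F,G,A,B,C,D]
After op 3 (swap(1, 3)): offset=4, physical=[F,B,C,D,E,A,G], logical=[E,A,G,F,B,C,D]
After op 4 (replace(4, 'f')): offset=4, physical=[F,f,C,D,E,A,G], logical=[E,A,G,F,f,C,D]
After op 5 (rotate(+1)): offset=5, physical=[F,f,C,D,E,A,G], logical=[A,G,F,f,C,D,E]
After op 6 (swap(3, 2)): offset=5, physical=[f,F,C,D,E,A,G], logical=[A,G,f,F,C,D,E]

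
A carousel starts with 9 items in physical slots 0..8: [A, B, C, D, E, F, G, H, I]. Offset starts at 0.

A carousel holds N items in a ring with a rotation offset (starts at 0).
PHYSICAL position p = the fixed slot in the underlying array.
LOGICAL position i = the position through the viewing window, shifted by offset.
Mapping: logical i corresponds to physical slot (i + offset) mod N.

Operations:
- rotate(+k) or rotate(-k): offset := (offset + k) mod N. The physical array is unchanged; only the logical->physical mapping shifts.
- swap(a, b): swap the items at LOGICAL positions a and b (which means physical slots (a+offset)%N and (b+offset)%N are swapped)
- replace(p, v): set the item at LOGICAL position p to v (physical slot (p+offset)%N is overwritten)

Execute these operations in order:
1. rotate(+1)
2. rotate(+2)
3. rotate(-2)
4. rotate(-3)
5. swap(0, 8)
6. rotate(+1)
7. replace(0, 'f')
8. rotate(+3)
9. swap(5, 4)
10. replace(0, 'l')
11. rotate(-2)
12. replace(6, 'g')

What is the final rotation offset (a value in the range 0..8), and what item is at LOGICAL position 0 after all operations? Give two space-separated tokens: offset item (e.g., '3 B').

Answer: 0 A

Derivation:
After op 1 (rotate(+1)): offset=1, physical=[A,B,C,D,E,F,G,H,I], logical=[B,C,D,E,F,G,H,I,A]
After op 2 (rotate(+2)): offset=3, physical=[A,B,C,D,E,F,G,H,I], logical=[D,E,F,G,H,I,A,B,C]
After op 3 (rotate(-2)): offset=1, physical=[A,B,C,D,E,F,G,H,I], logical=[B,C,D,E,F,G,H,I,A]
After op 4 (rotate(-3)): offset=7, physical=[A,B,C,D,E,F,G,H,I], logical=[H,I,A,B,C,D,E,F,G]
After op 5 (swap(0, 8)): offset=7, physical=[A,B,C,D,E,F,H,G,I], logical=[G,I,A,B,C,D,E,F,H]
After op 6 (rotate(+1)): offset=8, physical=[A,B,C,D,E,F,H,G,I], logical=[I,A,B,C,D,E,F,H,G]
After op 7 (replace(0, 'f')): offset=8, physical=[A,B,C,D,E,F,H,G,f], logical=[f,A,B,C,D,E,F,H,G]
After op 8 (rotate(+3)): offset=2, physical=[A,B,C,D,E,F,H,G,f], logical=[C,D,E,F,H,G,f,A,B]
After op 9 (swap(5, 4)): offset=2, physical=[A,B,C,D,E,F,G,H,f], logical=[C,D,E,F,G,H,f,A,B]
After op 10 (replace(0, 'l')): offset=2, physical=[A,B,l,D,E,F,G,H,f], logical=[l,D,E,F,G,H,f,A,B]
After op 11 (rotate(-2)): offset=0, physical=[A,B,l,D,E,F,G,H,f], logical=[A,B,l,D,E,F,G,H,f]
After op 12 (replace(6, 'g')): offset=0, physical=[A,B,l,D,E,F,g,H,f], logical=[A,B,l,D,E,F,g,H,f]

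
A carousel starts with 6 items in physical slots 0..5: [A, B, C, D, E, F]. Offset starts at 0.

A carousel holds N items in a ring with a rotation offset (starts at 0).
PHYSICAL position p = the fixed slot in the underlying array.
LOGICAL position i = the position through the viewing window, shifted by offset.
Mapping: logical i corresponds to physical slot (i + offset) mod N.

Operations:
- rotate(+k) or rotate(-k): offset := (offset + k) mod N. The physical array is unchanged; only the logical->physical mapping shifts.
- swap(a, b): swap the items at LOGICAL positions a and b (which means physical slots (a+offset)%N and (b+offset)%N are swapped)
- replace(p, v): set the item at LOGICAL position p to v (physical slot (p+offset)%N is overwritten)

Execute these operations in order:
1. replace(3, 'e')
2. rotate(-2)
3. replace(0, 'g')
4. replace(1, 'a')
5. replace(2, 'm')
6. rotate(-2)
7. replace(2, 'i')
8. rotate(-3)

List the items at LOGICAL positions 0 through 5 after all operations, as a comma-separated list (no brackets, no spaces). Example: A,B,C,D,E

Answer: a,m,B,C,e,i

Derivation:
After op 1 (replace(3, 'e')): offset=0, physical=[A,B,C,e,E,F], logical=[A,B,C,e,E,F]
After op 2 (rotate(-2)): offset=4, physical=[A,B,C,e,E,F], logical=[E,F,A,B,C,e]
After op 3 (replace(0, 'g')): offset=4, physical=[A,B,C,e,g,F], logical=[g,F,A,B,C,e]
After op 4 (replace(1, 'a')): offset=4, physical=[A,B,C,e,g,a], logical=[g,a,A,B,C,e]
After op 5 (replace(2, 'm')): offset=4, physical=[m,B,C,e,g,a], logical=[g,a,m,B,C,e]
After op 6 (rotate(-2)): offset=2, physical=[m,B,C,e,g,a], logical=[C,e,g,a,m,B]
After op 7 (replace(2, 'i')): offset=2, physical=[m,B,C,e,i,a], logical=[C,e,i,a,m,B]
After op 8 (rotate(-3)): offset=5, physical=[m,B,C,e,i,a], logical=[a,m,B,C,e,i]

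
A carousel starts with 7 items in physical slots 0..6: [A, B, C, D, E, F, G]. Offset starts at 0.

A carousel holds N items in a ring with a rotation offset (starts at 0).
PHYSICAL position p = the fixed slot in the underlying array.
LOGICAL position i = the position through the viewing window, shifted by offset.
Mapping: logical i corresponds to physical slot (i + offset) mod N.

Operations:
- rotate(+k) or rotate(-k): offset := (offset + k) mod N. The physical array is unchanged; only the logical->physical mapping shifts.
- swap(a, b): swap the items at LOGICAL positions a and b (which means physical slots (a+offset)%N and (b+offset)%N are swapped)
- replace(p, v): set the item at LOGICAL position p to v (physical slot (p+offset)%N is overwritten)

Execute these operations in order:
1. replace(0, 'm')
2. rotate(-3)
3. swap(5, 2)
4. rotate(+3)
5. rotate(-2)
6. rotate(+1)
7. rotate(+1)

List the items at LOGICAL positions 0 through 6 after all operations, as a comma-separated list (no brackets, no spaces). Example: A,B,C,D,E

Answer: m,B,G,D,E,F,C

Derivation:
After op 1 (replace(0, 'm')): offset=0, physical=[m,B,C,D,E,F,G], logical=[m,B,C,D,E,F,G]
After op 2 (rotate(-3)): offset=4, physical=[m,B,C,D,E,F,G], logical=[E,F,G,m,B,C,D]
After op 3 (swap(5, 2)): offset=4, physical=[m,B,G,D,E,F,C], logical=[E,F,C,m,B,G,D]
After op 4 (rotate(+3)): offset=0, physical=[m,B,G,D,E,F,C], logical=[m,B,G,D,E,F,C]
After op 5 (rotate(-2)): offset=5, physical=[m,B,G,D,E,F,C], logical=[F,C,m,B,G,D,E]
After op 6 (rotate(+1)): offset=6, physical=[m,B,G,D,E,F,C], logical=[C,m,B,G,D,E,F]
After op 7 (rotate(+1)): offset=0, physical=[m,B,G,D,E,F,C], logical=[m,B,G,D,E,F,C]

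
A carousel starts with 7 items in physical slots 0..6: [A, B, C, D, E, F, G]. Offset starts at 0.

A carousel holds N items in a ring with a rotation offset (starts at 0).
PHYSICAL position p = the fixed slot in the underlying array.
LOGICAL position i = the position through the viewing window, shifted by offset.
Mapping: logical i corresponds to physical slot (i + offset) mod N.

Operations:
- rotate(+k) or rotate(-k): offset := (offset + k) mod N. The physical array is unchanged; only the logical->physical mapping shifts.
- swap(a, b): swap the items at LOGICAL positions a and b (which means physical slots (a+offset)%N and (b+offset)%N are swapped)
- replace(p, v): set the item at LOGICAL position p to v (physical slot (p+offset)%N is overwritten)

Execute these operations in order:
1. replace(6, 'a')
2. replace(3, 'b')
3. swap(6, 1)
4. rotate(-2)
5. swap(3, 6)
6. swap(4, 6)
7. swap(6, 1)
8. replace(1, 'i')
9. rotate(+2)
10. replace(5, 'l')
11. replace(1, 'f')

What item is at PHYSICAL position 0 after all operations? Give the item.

Answer: A

Derivation:
After op 1 (replace(6, 'a')): offset=0, physical=[A,B,C,D,E,F,a], logical=[A,B,C,D,E,F,a]
After op 2 (replace(3, 'b')): offset=0, physical=[A,B,C,b,E,F,a], logical=[A,B,C,b,E,F,a]
After op 3 (swap(6, 1)): offset=0, physical=[A,a,C,b,E,F,B], logical=[A,a,C,b,E,F,B]
After op 4 (rotate(-2)): offset=5, physical=[A,a,C,b,E,F,B], logical=[F,B,A,a,C,b,E]
After op 5 (swap(3, 6)): offset=5, physical=[A,E,C,b,a,F,B], logical=[F,B,A,E,C,b,a]
After op 6 (swap(4, 6)): offset=5, physical=[A,E,a,b,C,F,B], logical=[F,B,A,E,a,b,C]
After op 7 (swap(6, 1)): offset=5, physical=[A,E,a,b,B,F,C], logical=[F,C,A,E,a,b,B]
After op 8 (replace(1, 'i')): offset=5, physical=[A,E,a,b,B,F,i], logical=[F,i,A,E,a,b,B]
After op 9 (rotate(+2)): offset=0, physical=[A,E,a,b,B,F,i], logical=[A,E,a,b,B,F,i]
After op 10 (replace(5, 'l')): offset=0, physical=[A,E,a,b,B,l,i], logical=[A,E,a,b,B,l,i]
After op 11 (replace(1, 'f')): offset=0, physical=[A,f,a,b,B,l,i], logical=[A,f,a,b,B,l,i]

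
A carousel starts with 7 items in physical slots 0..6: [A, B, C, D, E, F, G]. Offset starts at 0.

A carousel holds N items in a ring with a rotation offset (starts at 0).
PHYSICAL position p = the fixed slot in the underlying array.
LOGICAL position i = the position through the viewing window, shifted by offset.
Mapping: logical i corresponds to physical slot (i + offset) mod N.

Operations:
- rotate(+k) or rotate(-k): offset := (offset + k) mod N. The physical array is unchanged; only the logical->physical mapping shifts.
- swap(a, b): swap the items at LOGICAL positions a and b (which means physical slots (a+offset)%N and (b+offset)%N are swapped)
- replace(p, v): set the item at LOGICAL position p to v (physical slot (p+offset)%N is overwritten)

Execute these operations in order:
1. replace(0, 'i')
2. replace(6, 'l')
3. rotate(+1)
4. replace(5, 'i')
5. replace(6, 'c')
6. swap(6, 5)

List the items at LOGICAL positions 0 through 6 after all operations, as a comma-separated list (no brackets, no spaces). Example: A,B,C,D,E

After op 1 (replace(0, 'i')): offset=0, physical=[i,B,C,D,E,F,G], logical=[i,B,C,D,E,F,G]
After op 2 (replace(6, 'l')): offset=0, physical=[i,B,C,D,E,F,l], logical=[i,B,C,D,E,F,l]
After op 3 (rotate(+1)): offset=1, physical=[i,B,C,D,E,F,l], logical=[B,C,D,E,F,l,i]
After op 4 (replace(5, 'i')): offset=1, physical=[i,B,C,D,E,F,i], logical=[B,C,D,E,F,i,i]
After op 5 (replace(6, 'c')): offset=1, physical=[c,B,C,D,E,F,i], logical=[B,C,D,E,F,i,c]
After op 6 (swap(6, 5)): offset=1, physical=[i,B,C,D,E,F,c], logical=[B,C,D,E,F,c,i]

Answer: B,C,D,E,F,c,i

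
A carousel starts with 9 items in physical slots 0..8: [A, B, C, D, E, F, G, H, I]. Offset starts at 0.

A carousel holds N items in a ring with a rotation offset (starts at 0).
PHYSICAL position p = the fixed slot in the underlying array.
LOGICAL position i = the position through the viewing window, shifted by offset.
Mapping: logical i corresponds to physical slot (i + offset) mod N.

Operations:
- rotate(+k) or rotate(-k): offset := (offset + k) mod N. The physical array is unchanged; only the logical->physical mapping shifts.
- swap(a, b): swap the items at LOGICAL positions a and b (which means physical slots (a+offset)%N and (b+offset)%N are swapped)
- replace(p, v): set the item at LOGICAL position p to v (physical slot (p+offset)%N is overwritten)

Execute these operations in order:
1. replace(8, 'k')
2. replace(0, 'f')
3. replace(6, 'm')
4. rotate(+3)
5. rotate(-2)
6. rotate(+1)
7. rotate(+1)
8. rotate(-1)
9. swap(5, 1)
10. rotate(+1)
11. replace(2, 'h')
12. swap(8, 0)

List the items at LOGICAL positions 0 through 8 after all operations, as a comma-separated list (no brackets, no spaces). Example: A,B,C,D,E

After op 1 (replace(8, 'k')): offset=0, physical=[A,B,C,D,E,F,G,H,k], logical=[A,B,C,D,E,F,G,H,k]
After op 2 (replace(0, 'f')): offset=0, physical=[f,B,C,D,E,F,G,H,k], logical=[f,B,C,D,E,F,G,H,k]
After op 3 (replace(6, 'm')): offset=0, physical=[f,B,C,D,E,F,m,H,k], logical=[f,B,C,D,E,F,m,H,k]
After op 4 (rotate(+3)): offset=3, physical=[f,B,C,D,E,F,m,H,k], logical=[D,E,F,m,H,k,f,B,C]
After op 5 (rotate(-2)): offset=1, physical=[f,B,C,D,E,F,m,H,k], logical=[B,C,D,E,F,m,H,k,f]
After op 6 (rotate(+1)): offset=2, physical=[f,B,C,D,E,F,m,H,k], logical=[C,D,E,F,m,H,k,f,B]
After op 7 (rotate(+1)): offset=3, physical=[f,B,C,D,E,F,m,H,k], logical=[D,E,F,m,H,k,f,B,C]
After op 8 (rotate(-1)): offset=2, physical=[f,B,C,D,E,F,m,H,k], logical=[C,D,E,F,m,H,k,f,B]
After op 9 (swap(5, 1)): offset=2, physical=[f,B,C,H,E,F,m,D,k], logical=[C,H,E,F,m,D,k,f,B]
After op 10 (rotate(+1)): offset=3, physical=[f,B,C,H,E,F,m,D,k], logical=[H,E,F,m,D,k,f,B,C]
After op 11 (replace(2, 'h')): offset=3, physical=[f,B,C,H,E,h,m,D,k], logical=[H,E,h,m,D,k,f,B,C]
After op 12 (swap(8, 0)): offset=3, physical=[f,B,H,C,E,h,m,D,k], logical=[C,E,h,m,D,k,f,B,H]

Answer: C,E,h,m,D,k,f,B,H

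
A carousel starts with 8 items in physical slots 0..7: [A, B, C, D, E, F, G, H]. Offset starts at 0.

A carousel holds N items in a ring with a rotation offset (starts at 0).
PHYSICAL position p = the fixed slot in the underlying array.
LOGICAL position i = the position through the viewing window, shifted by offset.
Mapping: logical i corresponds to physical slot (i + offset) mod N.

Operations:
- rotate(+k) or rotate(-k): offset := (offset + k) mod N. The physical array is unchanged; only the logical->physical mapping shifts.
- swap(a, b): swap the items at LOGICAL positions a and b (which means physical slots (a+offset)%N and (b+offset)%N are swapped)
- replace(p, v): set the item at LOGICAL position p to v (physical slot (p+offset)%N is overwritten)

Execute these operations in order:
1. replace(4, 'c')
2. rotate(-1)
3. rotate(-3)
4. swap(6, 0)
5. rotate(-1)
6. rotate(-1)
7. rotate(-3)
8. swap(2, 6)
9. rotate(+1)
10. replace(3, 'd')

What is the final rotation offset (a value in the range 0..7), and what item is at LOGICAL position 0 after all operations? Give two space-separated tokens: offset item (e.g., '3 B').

Answer: 0 A

Derivation:
After op 1 (replace(4, 'c')): offset=0, physical=[A,B,C,D,c,F,G,H], logical=[A,B,C,D,c,F,G,H]
After op 2 (rotate(-1)): offset=7, physical=[A,B,C,D,c,F,G,H], logical=[H,A,B,C,D,c,F,G]
After op 3 (rotate(-3)): offset=4, physical=[A,B,C,D,c,F,G,H], logical=[c,F,G,H,A,B,C,D]
After op 4 (swap(6, 0)): offset=4, physical=[A,B,c,D,C,F,G,H], logical=[C,F,G,H,A,B,c,D]
After op 5 (rotate(-1)): offset=3, physical=[A,B,c,D,C,F,G,H], logical=[D,C,F,G,H,A,B,c]
After op 6 (rotate(-1)): offset=2, physical=[A,B,c,D,C,F,G,H], logical=[c,D,C,F,G,H,A,B]
After op 7 (rotate(-3)): offset=7, physical=[A,B,c,D,C,F,G,H], logical=[H,A,B,c,D,C,F,G]
After op 8 (swap(2, 6)): offset=7, physical=[A,F,c,D,C,B,G,H], logical=[H,A,F,c,D,C,B,G]
After op 9 (rotate(+1)): offset=0, physical=[A,F,c,D,C,B,G,H], logical=[A,F,c,D,C,B,G,H]
After op 10 (replace(3, 'd')): offset=0, physical=[A,F,c,d,C,B,G,H], logical=[A,F,c,d,C,B,G,H]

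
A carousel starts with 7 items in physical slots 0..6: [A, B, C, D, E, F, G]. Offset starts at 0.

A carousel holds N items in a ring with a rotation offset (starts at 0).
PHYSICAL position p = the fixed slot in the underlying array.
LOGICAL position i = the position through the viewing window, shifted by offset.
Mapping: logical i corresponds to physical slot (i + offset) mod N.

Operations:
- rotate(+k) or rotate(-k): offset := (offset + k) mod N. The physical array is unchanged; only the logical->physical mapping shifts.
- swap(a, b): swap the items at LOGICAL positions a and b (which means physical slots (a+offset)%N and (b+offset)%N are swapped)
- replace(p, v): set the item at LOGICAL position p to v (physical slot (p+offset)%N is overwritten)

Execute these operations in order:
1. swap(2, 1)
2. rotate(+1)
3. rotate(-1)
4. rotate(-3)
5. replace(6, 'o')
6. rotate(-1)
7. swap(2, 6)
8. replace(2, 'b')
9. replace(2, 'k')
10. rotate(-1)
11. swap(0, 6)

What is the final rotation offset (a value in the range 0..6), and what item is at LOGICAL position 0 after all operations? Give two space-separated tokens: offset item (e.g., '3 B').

After op 1 (swap(2, 1)): offset=0, physical=[A,C,B,D,E,F,G], logical=[A,C,B,D,E,F,G]
After op 2 (rotate(+1)): offset=1, physical=[A,C,B,D,E,F,G], logical=[C,B,D,E,F,G,A]
After op 3 (rotate(-1)): offset=0, physical=[A,C,B,D,E,F,G], logical=[A,C,B,D,E,F,G]
After op 4 (rotate(-3)): offset=4, physical=[A,C,B,D,E,F,G], logical=[E,F,G,A,C,B,D]
After op 5 (replace(6, 'o')): offset=4, physical=[A,C,B,o,E,F,G], logical=[E,F,G,A,C,B,o]
After op 6 (rotate(-1)): offset=3, physical=[A,C,B,o,E,F,G], logical=[o,E,F,G,A,C,B]
After op 7 (swap(2, 6)): offset=3, physical=[A,C,F,o,E,B,G], logical=[o,E,B,G,A,C,F]
After op 8 (replace(2, 'b')): offset=3, physical=[A,C,F,o,E,b,G], logical=[o,E,b,G,A,C,F]
After op 9 (replace(2, 'k')): offset=3, physical=[A,C,F,o,E,k,G], logical=[o,E,k,G,A,C,F]
After op 10 (rotate(-1)): offset=2, physical=[A,C,F,o,E,k,G], logical=[F,o,E,k,G,A,C]
After op 11 (swap(0, 6)): offset=2, physical=[A,F,C,o,E,k,G], logical=[C,o,E,k,G,A,F]

Answer: 2 C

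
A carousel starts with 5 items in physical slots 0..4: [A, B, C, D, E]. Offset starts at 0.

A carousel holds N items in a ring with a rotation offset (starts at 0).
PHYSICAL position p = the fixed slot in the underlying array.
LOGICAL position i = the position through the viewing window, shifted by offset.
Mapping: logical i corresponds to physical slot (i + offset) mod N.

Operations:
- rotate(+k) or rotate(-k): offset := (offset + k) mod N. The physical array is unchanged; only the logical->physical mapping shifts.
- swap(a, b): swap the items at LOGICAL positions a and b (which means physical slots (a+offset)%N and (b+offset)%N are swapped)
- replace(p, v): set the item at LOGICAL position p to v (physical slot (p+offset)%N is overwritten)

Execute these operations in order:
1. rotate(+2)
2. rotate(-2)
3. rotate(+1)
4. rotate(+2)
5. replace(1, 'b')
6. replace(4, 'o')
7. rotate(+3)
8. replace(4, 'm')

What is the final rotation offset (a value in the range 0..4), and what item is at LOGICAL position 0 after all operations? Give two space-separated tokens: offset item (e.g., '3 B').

Answer: 1 B

Derivation:
After op 1 (rotate(+2)): offset=2, physical=[A,B,C,D,E], logical=[C,D,E,A,B]
After op 2 (rotate(-2)): offset=0, physical=[A,B,C,D,E], logical=[A,B,C,D,E]
After op 3 (rotate(+1)): offset=1, physical=[A,B,C,D,E], logical=[B,C,D,E,A]
After op 4 (rotate(+2)): offset=3, physical=[A,B,C,D,E], logical=[D,E,A,B,C]
After op 5 (replace(1, 'b')): offset=3, physical=[A,B,C,D,b], logical=[D,b,A,B,C]
After op 6 (replace(4, 'o')): offset=3, physical=[A,B,o,D,b], logical=[D,b,A,B,o]
After op 7 (rotate(+3)): offset=1, physical=[A,B,o,D,b], logical=[B,o,D,b,A]
After op 8 (replace(4, 'm')): offset=1, physical=[m,B,o,D,b], logical=[B,o,D,b,m]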